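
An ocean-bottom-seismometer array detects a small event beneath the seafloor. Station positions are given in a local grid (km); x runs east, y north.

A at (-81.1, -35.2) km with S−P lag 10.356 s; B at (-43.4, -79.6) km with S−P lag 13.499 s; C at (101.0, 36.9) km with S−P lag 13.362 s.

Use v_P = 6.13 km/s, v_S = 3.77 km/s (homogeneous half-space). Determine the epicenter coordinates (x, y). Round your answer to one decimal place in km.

x ≈ -29.0 km, y ≈ 51.8 km

Distance from S−P lag: d = Δt · v_P v_S / (v_P − v_S) = Δt · (6.13·3.77)/(6.13−3.77) ≈ 9.7924·Δt.
So d_A = 101.41, d_B = 132.19, d_C = 130.85 km.
Circle about each station: (x + 81.1)² + (y + 35.2)² = 101.41²; (x + 43.4)² + (y + 79.6)² = 132.19²; (x − 101.0)² + (y − 36.9)² = 130.85².
Subtracting pairs of circle equations eliminates x²+y² and gives linear equations (the radical axes):
75.4 x − 88.8 y = -6786.74
364.2 x + 144.2 y = -3091.37
Solving the 2×2 system: x ≈ -29.0, y ≈ 51.8 km.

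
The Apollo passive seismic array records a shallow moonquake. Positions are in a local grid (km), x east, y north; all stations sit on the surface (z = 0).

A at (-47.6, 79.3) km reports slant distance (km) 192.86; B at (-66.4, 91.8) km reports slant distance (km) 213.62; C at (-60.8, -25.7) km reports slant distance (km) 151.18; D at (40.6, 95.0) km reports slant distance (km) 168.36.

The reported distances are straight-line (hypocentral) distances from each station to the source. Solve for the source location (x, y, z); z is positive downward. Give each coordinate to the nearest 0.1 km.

x ≈ 72.4 km, y ≈ -57.4 km, depth ≈ 64.1 km

Each station gives a sphere (x−x_i)² + (y−y_i)² + z² = d_i² (stations at z=0).
Subtracting the A sphere from B and C: z² cancels, leaving linear equations in x and y:
-37.6 x + 25.0 y = -4156.57
-26.4 x − 210.0 y = 10142.47
Solving: x ≈ 72.384, y ≈ -57.397 km (keep extra digits for the depth step; rounded: 72.4, -57.4).
Then from the A sphere: z² = 192.86² − (x + 47.6)² − (y − 79.3)² with x = 72.384, y = -57.397, so z ≈ 64.131 ≈ 64.1 km.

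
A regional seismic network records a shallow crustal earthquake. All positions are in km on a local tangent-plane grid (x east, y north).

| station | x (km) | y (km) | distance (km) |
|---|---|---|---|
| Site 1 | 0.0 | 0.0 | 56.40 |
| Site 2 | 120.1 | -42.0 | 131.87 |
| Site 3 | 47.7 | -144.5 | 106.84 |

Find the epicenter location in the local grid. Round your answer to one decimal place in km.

Circle about each station: x² + y² = 56.40²; (x − 120.1)² + (y + 42.0)² = 131.87²; (x − 47.7)² + (y + 144.5)² = 106.84².
Subtracting the Site 1 equation from the Site 2 and Site 3 equations removes the quadratic terms:
240.2 x − 84.0 y = 1979.27
95.4 x − 289.0 y = 14921.71
Solving the 2×2 system: x ≈ -11.1, y ≈ -55.3 km.

x ≈ -11.1 km, y ≈ -55.3 km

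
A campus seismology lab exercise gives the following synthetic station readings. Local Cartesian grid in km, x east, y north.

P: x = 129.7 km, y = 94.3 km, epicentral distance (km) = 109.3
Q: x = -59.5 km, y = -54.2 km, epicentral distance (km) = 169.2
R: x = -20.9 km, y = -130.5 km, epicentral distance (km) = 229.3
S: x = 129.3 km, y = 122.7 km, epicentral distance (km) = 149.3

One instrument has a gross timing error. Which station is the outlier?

S

Solve using three stations at a time. Using P, Q, R (subtract circle equations pairwise → linear system) gives (x, y) ≈ (20.2, 95.2).
Distances from that point to each station vs reported:
  P: calculated 109.5 vs reported 109.3 → residual 0.2 km
  Q: calculated 169.3 vs reported 169.2 → residual 0.1 km
  R: calculated 229.4 vs reported 229.3 → residual 0.1 km
  S: calculated 112.5 vs reported 149.3 → residual 36.8 km
P, Q, R are mutually consistent (residuals ≈ 0); S is off by 36.8 km.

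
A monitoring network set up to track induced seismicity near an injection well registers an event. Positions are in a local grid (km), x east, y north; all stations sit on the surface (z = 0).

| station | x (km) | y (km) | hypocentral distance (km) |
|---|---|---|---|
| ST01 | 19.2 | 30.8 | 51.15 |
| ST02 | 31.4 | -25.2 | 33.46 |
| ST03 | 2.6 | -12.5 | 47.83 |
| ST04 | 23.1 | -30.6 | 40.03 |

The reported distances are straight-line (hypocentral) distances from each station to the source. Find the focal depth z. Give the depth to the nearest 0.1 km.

Each station gives a sphere (x−x_i)² + (y−y_i)² + z² = d_i² (stations at z=0).
Subtracting the ST01 sphere from ST02 and ST03: z² cancels, leaving linear equations in x and y:
24.4 x − 112.0 y = 1800.47
-33.2 x − 86.6 y = -825.66
Solving: x ≈ 42.596, y ≈ -6.796 km (keep extra digits for the depth step; rounded: 42.6, -6.8).
Then from the ST01 sphere: z² = 51.15² − (x − 19.2)² − (y − 30.8)² with x = 42.596, y = -6.796, so z ≈ 25.603 ≈ 25.6 km.

25.6 km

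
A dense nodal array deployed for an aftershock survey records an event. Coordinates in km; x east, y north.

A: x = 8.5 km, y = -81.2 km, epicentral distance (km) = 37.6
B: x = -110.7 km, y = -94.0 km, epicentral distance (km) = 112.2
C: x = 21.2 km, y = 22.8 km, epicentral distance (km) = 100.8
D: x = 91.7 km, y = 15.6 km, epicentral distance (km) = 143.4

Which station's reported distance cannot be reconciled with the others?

Solve using three stations at a time. Using A, C, D (subtract circle equations pairwise → linear system) gives (x, y) ≈ (-26.1, -66.3).
Distances from that point to each station vs reported:
  A: calculated 37.6 vs reported 37.6 → residual 0.0 km
  B: calculated 89.1 vs reported 112.2 → residual 23.1 km
  C: calculated 100.8 vs reported 100.8 → residual 0.0 km
  D: calculated 143.4 vs reported 143.4 → residual 0.0 km
A, C, D are mutually consistent (residuals ≈ 0); B is off by 23.1 km.

B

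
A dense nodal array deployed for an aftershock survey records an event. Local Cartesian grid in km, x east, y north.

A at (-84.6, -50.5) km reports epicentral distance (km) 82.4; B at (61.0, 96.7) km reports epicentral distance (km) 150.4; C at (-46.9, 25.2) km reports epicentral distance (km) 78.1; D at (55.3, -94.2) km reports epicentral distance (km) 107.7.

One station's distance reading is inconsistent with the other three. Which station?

Solve using three stations at a time. Using A, B, C (subtract circle equations pairwise → linear system) gives (x, y) ≈ (-3.1, -39.3).
Distances from that point to each station vs reported:
  A: calculated 82.3 vs reported 82.4 → residual 0.1 km
  B: calculated 150.3 vs reported 150.4 → residual 0.1 km
  C: calculated 78.0 vs reported 78.1 → residual 0.1 km
  D: calculated 80.1 vs reported 107.7 → residual 27.6 km
A, B, C are mutually consistent (residuals ≈ 0); D is off by 27.6 km.

D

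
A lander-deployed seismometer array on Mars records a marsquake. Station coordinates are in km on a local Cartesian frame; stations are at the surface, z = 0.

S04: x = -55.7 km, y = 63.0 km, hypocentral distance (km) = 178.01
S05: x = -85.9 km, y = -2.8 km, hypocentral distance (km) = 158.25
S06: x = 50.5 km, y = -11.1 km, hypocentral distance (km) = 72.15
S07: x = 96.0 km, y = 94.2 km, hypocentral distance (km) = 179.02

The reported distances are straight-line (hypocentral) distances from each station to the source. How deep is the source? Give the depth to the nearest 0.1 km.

31.1 km

Each station gives a sphere (x−x_i)² + (y−y_i)² + z² = d_i² (stations at z=0).
Subtracting the S04 sphere from S05 and S06: z² cancels, leaving linear equations in x and y:
-60.4 x − 131.6 y = 6959.66
212.4 x − 148.2 y = 22083.91
Solving: x ≈ 50.804, y ≈ -76.202 km (keep extra digits for the depth step; rounded: 50.8, -76.2).
Then from the S04 sphere: z² = 178.01² − (x + 55.7)² − (y − 63.0)² with x = 50.804, y = -76.202, so z ≈ 31.101 ≈ 31.1 km.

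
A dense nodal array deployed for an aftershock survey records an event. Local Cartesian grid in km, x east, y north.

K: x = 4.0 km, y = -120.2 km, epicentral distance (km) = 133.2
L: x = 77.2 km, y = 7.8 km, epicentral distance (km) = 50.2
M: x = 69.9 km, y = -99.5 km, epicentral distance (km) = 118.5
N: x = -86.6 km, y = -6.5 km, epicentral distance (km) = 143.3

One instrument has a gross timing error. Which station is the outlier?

Solve using three stations at a time. Using K, L, M (subtract circle equations pairwise → linear system) gives (x, y) ≈ (27.1, 11.0).
Distances from that point to each station vs reported:
  K: calculated 133.2 vs reported 133.2 → residual 0.0 km
  L: calculated 50.2 vs reported 50.2 → residual 0.0 km
  M: calculated 118.5 vs reported 118.5 → residual 0.0 km
  N: calculated 115.0 vs reported 143.3 → residual 28.3 km
K, L, M are mutually consistent (residuals ≈ 0); N is off by 28.3 km.

N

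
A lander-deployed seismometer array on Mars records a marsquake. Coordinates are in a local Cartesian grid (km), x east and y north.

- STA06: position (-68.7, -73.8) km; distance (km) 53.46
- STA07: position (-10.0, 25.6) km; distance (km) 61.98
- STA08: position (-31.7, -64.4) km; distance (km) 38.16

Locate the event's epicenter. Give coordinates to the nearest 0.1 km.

-41.8 km east, -27.6 km north

Circle about each station: (x + 68.7)² + (y + 73.8)² = 53.46²; (x + 10.0)² + (y − 25.6)² = 61.98²; (x + 31.7)² + (y + 64.4)² = 38.16².
Subtracting pairs of circle equations eliminates x²+y² and gives linear equations (the radical axes):
117.4 x + 198.8 y = -10394.32
74.0 x + 18.8 y = -3612.09
Solving the 2×2 system: x ≈ -41.8, y ≈ -27.6 km.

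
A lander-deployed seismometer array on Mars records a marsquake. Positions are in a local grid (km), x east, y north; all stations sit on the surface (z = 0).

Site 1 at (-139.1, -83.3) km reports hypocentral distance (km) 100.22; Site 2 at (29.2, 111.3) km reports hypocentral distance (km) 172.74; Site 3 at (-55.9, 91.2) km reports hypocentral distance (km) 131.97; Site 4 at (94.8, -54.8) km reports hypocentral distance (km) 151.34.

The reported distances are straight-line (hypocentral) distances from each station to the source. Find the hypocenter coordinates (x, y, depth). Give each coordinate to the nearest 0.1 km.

(-53.4, -38.2, 25.8)

Each station gives a sphere (x−x_i)² + (y−y_i)² + z² = d_i² (stations at z=0).
Subtracting the Site 1 sphere from Site 2 and Site 3: z² cancels, leaving linear equations in x and y:
336.6 x + 389.2 y = -32842.43
166.4 x + 349.0 y = -22217.48
Solving: x ≈ -53.404, y ≈ -38.198 km (keep extra digits for the depth step; rounded: -53.4, -38.2).
Then from the Site 1 sphere: z² = 100.22² − (x + 139.1)² − (y + 83.3)² with x = -53.404, y = -38.198, so z ≈ 25.808 ≈ 25.8 km.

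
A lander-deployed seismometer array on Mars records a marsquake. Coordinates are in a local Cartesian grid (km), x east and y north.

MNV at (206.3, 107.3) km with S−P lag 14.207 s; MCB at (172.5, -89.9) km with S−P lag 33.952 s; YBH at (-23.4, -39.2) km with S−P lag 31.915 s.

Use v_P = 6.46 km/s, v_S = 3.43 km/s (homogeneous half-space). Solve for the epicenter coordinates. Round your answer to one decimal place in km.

112.0 km east, 150.9 km north

Distance from S−P lag: d = Δt · v_P v_S / (v_P − v_S) = Δt · (6.46·3.43)/(6.46−3.43) ≈ 7.3128·Δt.
So d_MNV = 103.89, d_MCB = 248.28, d_YBH = 233.39 km.
Circle about each station: (x − 206.3)² + (y − 107.3)² = 103.89²; (x − 172.5)² + (y + 89.9)² = 248.28²; (x + 23.4)² + (y + 39.2)² = 233.39².
Subtracting pairs of circle equations eliminates x²+y² and gives linear equations (the radical axes):
-67.6 x − 394.4 y = -67084.55
-459.4 x − 293.0 y = -95666.54
Solving the 2×2 system: x ≈ 112.0, y ≈ 150.9 km.
Check against MNV (with the unrounded x, y): √((x − 206.3)²+(y − 107.3)²) = 103.89 ≈ 103.89 km. ✓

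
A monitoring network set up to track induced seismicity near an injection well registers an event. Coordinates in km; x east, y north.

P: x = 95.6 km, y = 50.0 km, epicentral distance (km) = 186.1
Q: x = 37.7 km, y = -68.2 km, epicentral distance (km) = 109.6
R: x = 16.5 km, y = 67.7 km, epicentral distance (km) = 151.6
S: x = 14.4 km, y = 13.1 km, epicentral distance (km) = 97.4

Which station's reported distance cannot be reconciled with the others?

R

Solve using three stations at a time. Using P, Q, S (subtract circle equations pairwise → linear system) gives (x, y) ≈ (-67.8, -38.9).
Distances from that point to each station vs reported:
  P: calculated 186.0 vs reported 186.1 → residual 0.1 km
  Q: calculated 109.5 vs reported 109.6 → residual 0.1 km
  R: calculated 135.9 vs reported 151.6 → residual 15.7 km
  S: calculated 97.3 vs reported 97.4 → residual 0.1 km
P, Q, S are mutually consistent (residuals ≈ 0); R is off by 15.7 km.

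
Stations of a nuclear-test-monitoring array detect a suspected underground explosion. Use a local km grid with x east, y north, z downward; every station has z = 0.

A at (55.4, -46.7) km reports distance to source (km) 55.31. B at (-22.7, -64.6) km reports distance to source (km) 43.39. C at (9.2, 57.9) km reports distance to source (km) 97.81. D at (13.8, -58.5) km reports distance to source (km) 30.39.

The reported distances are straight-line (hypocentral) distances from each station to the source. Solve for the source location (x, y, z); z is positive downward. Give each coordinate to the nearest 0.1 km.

(4.7, -37.7, 20.2)

Each station gives a sphere (x−x_i)² + (y−y_i)² + z² = d_i² (stations at z=0).
Subtracting the A sphere from B and C: z² cancels, leaving linear equations in x and y:
-156.2 x − 35.8 y = 614.90
-92.4 x + 209.2 y = -8320.60
Solving: x ≈ 4.703, y ≈ -37.696 km (keep extra digits for the depth step; rounded: 4.7, -37.7).
Then from the A sphere: z² = 55.31² − (x − 55.4)² − (y + 46.7)² with x = 4.703, y = -37.696, so z ≈ 20.197 ≈ 20.2 km.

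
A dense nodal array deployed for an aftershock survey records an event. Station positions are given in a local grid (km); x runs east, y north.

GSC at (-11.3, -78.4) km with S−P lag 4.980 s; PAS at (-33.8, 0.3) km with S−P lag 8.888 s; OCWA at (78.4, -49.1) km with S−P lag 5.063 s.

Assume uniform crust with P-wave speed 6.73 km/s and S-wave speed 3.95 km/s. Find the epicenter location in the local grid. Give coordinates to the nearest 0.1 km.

Distance from S−P lag: d = Δt · v_P v_S / (v_P − v_S) = Δt · (6.73·3.95)/(6.73−3.95) ≈ 9.5624·Δt.
So d_GSC = 47.62, d_PAS = 84.99, d_OCWA = 48.41 km.
Circle about each station: (x + 11.3)² + (y + 78.4)² = 47.62²; (x + 33.8)² + (y − 0.3)² = 84.99²; (x − 78.4)² + (y + 49.1)² = 48.41².
Subtracting the GSC equation from the PAS and OCWA equations removes the quadratic terms:
-45.0 x + 157.4 y = -10087.36
179.4 x + 58.6 y = 2207.26
Solving the 2×2 system: x ≈ 30.4, y ≈ -55.4 km.

x ≈ 30.4 km, y ≈ -55.4 km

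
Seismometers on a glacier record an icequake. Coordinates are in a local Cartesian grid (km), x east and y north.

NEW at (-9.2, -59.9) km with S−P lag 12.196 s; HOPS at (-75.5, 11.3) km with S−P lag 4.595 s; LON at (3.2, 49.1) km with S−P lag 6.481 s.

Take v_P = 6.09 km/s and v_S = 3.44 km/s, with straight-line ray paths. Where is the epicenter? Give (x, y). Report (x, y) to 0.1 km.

Distance from S−P lag: d = Δt · v_P v_S / (v_P − v_S) = Δt · (6.09·3.44)/(6.09−3.44) ≈ 7.9055·Δt.
So d_NEW = 96.42, d_HOPS = 36.33, d_LON = 51.24 km.
Circle about each station: (x + 9.2)² + (y + 59.9)² = 96.42²; (x + 75.5)² + (y − 11.3)² = 36.33²; (x − 3.2)² + (y − 49.1)² = 51.24².
Subtracting pairs of circle equations eliminates x²+y² and gives linear equations (the radical axes):
-132.6 x + 142.4 y = 10132.24
24.8 x + 218.0 y = 5419.68
Solving the 2×2 system: x ≈ -44.3, y ≈ 29.9 km.

x ≈ -44.3 km, y ≈ 29.9 km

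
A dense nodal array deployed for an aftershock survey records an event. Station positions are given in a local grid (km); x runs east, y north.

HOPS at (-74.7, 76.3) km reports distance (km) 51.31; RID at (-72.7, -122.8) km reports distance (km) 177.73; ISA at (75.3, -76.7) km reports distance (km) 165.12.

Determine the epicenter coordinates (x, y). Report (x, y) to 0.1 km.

(-30.7, 49.9)

Circle about each station: (x + 74.7)² + (y − 76.3)² = 51.31²; (x + 72.7)² + (y + 122.8)² = 177.73²; (x − 75.3)² + (y + 76.7)² = 165.12².
Subtracting pairs of circle equations eliminates x²+y² and gives linear equations (the radical axes):
4.0 x − 398.2 y = -19991.89
300.0 x − 306.0 y = -24480.70
Solving the 2×2 system: x ≈ -30.7, y ≈ 49.9 km.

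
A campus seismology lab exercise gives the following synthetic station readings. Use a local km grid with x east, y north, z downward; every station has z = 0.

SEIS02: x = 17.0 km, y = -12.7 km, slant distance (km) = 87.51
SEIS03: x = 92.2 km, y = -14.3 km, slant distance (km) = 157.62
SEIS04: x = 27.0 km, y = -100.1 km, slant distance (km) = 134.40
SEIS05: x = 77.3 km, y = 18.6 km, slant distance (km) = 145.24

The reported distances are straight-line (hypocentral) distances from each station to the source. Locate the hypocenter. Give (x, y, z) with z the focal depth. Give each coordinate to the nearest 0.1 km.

x ≈ -59.5 km, y ≈ -6.2 km, depth ≈ 42.0 km

Each station gives a sphere (x−x_i)² + (y−y_i)² + z² = d_i² (stations at z=0).
Subtracting the SEIS02 sphere from SEIS03 and SEIS04: z² cancels, leaving linear equations in x and y:
150.4 x − 3.2 y = -8931.02
20.0 x − 174.8 y = -106.64
Solving: x ≈ -59.514, y ≈ -6.199 km (keep extra digits for the depth step; rounded: -59.5, -6.2).
Then from the SEIS02 sphere: z² = 87.51² − (x − 17.0)² − (y + 12.7)² with x = -59.514, y = -6.199, so z ≈ 41.968 ≈ 42.0 km.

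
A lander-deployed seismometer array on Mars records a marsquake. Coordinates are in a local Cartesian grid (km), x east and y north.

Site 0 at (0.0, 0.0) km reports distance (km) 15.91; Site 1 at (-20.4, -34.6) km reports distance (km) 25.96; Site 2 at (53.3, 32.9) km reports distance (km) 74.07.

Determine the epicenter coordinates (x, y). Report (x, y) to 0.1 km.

(-2.6, -15.7)

Circle about each station: x² + y² = 15.91²; (x + 20.4)² + (y + 34.6)² = 25.96²; (x − 53.3)² + (y − 32.9)² = 74.07².
Subtracting pairs of circle equations eliminates x²+y² and gives linear equations (the radical axes):
-40.8 x − 69.2 y = 1192.53
106.6 x + 65.8 y = -1309.94
Solving the 2×2 system: x ≈ -2.6, y ≈ -15.7 km.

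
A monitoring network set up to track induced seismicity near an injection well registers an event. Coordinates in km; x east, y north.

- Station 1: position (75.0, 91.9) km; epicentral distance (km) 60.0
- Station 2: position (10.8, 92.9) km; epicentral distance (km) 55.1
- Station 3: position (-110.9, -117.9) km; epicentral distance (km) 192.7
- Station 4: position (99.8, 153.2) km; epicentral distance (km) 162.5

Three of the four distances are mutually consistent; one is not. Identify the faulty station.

Solve using three stations at a time. Using Station 2, Station 3, Station 4 (subtract circle equations pairwise → linear system) gives (x, y) ≈ (-31.8, 57.9).
Distances from that point to each station vs reported:
  Station 1: calculated 112.1 vs reported 60.0 → residual 52.1 km
  Station 2: calculated 55.2 vs reported 55.1 → residual 0.1 km
  Station 3: calculated 192.7 vs reported 192.7 → residual 0.0 km
  Station 4: calculated 162.5 vs reported 162.5 → residual 0.0 km
Station 2, Station 3, Station 4 are mutually consistent (residuals ≈ 0); Station 1 is off by 52.1 km.

Station 1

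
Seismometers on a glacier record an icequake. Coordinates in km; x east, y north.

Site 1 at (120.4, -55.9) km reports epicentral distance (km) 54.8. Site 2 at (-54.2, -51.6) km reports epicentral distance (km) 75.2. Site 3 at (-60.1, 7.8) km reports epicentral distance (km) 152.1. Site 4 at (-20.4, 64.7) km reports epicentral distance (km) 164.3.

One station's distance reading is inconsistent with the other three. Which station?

Site 2

Solve using three stations at a time. Using Site 1, Site 3, Site 4 (subtract circle equations pairwise → linear system) gives (x, y) ≈ (68.5, -73.5).
Distances from that point to each station vs reported:
  Site 1: calculated 54.8 vs reported 54.8 → residual 0.0 km
  Site 2: calculated 124.6 vs reported 75.2 → residual 49.4 km
  Site 3: calculated 152.1 vs reported 152.1 → residual 0.0 km
  Site 4: calculated 164.3 vs reported 164.3 → residual 0.0 km
Site 1, Site 3, Site 4 are mutually consistent (residuals ≈ 0); Site 2 is off by 49.4 km.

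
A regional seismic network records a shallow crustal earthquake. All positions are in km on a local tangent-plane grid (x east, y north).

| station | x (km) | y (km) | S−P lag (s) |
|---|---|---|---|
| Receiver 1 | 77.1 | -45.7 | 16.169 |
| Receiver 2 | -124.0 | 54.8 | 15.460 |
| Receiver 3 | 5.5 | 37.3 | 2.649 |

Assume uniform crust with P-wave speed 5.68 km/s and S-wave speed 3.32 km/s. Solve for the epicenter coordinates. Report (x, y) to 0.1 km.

Distance from S−P lag: d = Δt · v_P v_S / (v_P − v_S) = Δt · (5.68·3.32)/(5.68−3.32) ≈ 7.9905·Δt.
So d_Receiver 1 = 129.20, d_Receiver 2 = 123.53, d_Receiver 3 = 21.17 km.
Circle about each station: (x − 77.1)² + (y + 45.7)² = 129.20²; (x + 124.0)² + (y − 54.8)² = 123.53²; (x − 5.5)² + (y − 37.3)² = 21.17².
Subtracting the Receiver 1 equation from the Receiver 2 and Receiver 3 equations removes the quadratic terms:
-402.2 x + 201.0 y = 11779.12
-143.2 x + 166.0 y = 9633.11
Solving the 2×2 system: x ≈ -0.5, y ≈ 57.6 km.

(-0.5, 57.6)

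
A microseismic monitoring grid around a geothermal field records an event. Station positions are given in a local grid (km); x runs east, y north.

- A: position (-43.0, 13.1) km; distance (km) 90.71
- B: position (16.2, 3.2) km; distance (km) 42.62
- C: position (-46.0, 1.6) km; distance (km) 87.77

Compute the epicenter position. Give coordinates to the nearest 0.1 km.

Circle about each station: (x + 43.0)² + (y − 13.1)² = 90.71²; (x − 16.2)² + (y − 3.2)² = 42.62²; (x + 46.0)² + (y − 1.6)² = 87.77².
Subtracting pairs of circle equations eliminates x²+y² and gives linear equations (the radical axes):
118.4 x − 19.8 y = 4663.91
-6.0 x − 23.0 y = 622.68
Solving the 2×2 system: x ≈ 33.4, y ≈ -35.8 km.

(33.4, -35.8)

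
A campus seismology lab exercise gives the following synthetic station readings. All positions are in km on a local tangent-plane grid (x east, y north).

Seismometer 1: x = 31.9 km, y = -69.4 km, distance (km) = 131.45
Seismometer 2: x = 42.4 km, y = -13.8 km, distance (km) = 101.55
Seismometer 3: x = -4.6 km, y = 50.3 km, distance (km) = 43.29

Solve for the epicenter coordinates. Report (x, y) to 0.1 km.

-45.7 km east, 36.7 km north

Circle about each station: (x − 31.9)² + (y + 69.4)² = 131.45²; (x − 42.4)² + (y + 13.8)² = 101.55²; (x + 4.6)² + (y − 50.3)² = 43.29².
Subtracting the Seismometer 1 equation from the Seismometer 2 and Seismometer 3 equations removes the quadratic terms:
21.0 x + 111.2 y = 3120.93
-73.0 x + 239.4 y = 12122.36
Solving the 2×2 system: x ≈ -45.7, y ≈ 36.7 km.
Check against Seismometer 1 (with the unrounded x, y): √((x − 31.9)²+(y + 69.4)²) = 131.45 ≈ 131.45 km. ✓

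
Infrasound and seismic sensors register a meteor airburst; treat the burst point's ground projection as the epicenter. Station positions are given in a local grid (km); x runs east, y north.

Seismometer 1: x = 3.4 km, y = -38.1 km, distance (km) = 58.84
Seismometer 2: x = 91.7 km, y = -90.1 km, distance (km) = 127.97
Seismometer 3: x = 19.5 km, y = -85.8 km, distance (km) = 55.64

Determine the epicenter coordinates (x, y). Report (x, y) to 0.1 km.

-36.0 km east, -81.8 km north

Circle about each station: (x − 3.4)² + (y + 38.1)² = 58.84²; (x − 91.7)² + (y + 90.1)² = 127.97²; (x − 19.5)² + (y + 85.8)² = 55.64².
Subtracting the Seismometer 1 equation from the Seismometer 2 and Seismometer 3 equations removes the quadratic terms:
176.6 x − 104.0 y = 2149.55
32.2 x − 95.4 y = 6645.06
Solving the 2×2 system: x ≈ -36.0, y ≈ -81.8 km.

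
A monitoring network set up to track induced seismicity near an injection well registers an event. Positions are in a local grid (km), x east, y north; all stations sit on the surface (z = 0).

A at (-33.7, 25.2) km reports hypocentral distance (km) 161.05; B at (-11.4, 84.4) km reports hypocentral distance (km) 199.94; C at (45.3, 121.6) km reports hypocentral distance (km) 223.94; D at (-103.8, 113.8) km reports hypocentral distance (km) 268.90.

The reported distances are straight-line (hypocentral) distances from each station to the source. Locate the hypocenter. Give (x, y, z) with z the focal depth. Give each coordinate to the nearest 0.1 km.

x ≈ 56.1 km, y ≈ -93.4 km, depth ≈ 61.7 km

Each station gives a sphere (x−x_i)² + (y−y_i)² + z² = d_i² (stations at z=0).
Subtracting the A sphere from B and C: z² cancels, leaving linear equations in x and y:
44.6 x + 118.4 y = -8556.31
158.0 x + 192.8 y = -9144.10
Solving: x ≈ 56.092, y ≈ -93.395 km (keep extra digits for the depth step; rounded: 56.1, -93.4).
Then from the A sphere: z² = 161.05² − (x + 33.7)² − (y − 25.2)² with x = 56.092, y = -93.395, so z ≈ 61.723 ≈ 61.7 km.
Check against D (with the unrounded solution): distance 268.90 ≈ 268.90 km. ✓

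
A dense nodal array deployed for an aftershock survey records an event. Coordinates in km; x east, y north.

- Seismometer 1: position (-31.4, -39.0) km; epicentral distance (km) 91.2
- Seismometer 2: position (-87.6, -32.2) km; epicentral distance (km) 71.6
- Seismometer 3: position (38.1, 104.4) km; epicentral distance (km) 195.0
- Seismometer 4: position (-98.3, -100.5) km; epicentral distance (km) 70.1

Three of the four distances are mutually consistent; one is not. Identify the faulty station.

Seismometer 1

Solve using three stations at a time. Using Seismometer 2, Seismometer 3, Seismometer 4 (subtract circle equations pairwise → linear system) gives (x, y) ≈ (-32.3, -77.4).
Distances from that point to each station vs reported:
  Seismometer 1: calculated 38.4 vs reported 91.2 → residual 52.8 km
  Seismometer 2: calculated 71.5 vs reported 71.6 → residual 0.1 km
  Seismometer 3: calculated 195.0 vs reported 195.0 → residual 0.0 km
  Seismometer 4: calculated 70.0 vs reported 70.1 → residual 0.1 km
Seismometer 2, Seismometer 3, Seismometer 4 are mutually consistent (residuals ≈ 0); Seismometer 1 is off by 52.8 km.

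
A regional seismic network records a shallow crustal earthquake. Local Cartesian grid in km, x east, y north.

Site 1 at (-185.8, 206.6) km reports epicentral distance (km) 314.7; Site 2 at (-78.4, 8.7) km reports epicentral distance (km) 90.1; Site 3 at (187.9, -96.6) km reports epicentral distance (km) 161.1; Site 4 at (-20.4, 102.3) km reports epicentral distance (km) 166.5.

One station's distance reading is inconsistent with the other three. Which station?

Solve using three stations at a time. Using Site 1, Site 2, Site 4 (subtract circle equations pairwise → linear system) gives (x, y) ≈ (-25.4, -64.1).
Distances from that point to each station vs reported:
  Site 1: calculated 314.7 vs reported 314.7 → residual 0.0 km
  Site 2: calculated 90.1 vs reported 90.1 → residual 0.0 km
  Site 3: calculated 215.7 vs reported 161.1 → residual 54.6 km
  Site 4: calculated 166.5 vs reported 166.5 → residual 0.0 km
Site 1, Site 2, Site 4 are mutually consistent (residuals ≈ 0); Site 3 is off by 54.6 km.

Site 3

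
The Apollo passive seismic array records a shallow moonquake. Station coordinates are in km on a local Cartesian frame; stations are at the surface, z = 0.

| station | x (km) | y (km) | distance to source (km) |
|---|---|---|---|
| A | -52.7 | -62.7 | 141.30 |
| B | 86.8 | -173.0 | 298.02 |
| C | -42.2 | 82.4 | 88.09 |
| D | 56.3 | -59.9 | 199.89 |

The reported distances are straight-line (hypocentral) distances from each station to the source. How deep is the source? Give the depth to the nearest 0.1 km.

Each station gives a sphere (x−x_i)² + (y−y_i)² + z² = d_i² (stations at z=0).
Subtracting the A sphere from B and C: z² cancels, leaving linear equations in x and y:
279.0 x − 220.6 y = -38095.57
21.0 x + 290.2 y = 14067.86
Solving: x ≈ -92.899, y ≈ 55.199 km (keep extra digits for the depth step; rounded: -92.9, 55.2).
Then from the A sphere: z² = 141.30² − (x + 52.7)² − (y + 62.7)² with x = -92.899, y = 55.199, so z ≈ 66.705 ≈ 66.7 km.
Check against D (with the unrounded solution): distance 199.89 ≈ 199.89 km. ✓

depth ≈ 66.7 km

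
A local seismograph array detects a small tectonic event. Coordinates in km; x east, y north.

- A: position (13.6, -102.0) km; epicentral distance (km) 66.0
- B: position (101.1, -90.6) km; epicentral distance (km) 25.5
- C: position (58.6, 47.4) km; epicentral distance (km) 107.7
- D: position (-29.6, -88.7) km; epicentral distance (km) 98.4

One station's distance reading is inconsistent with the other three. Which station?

B

Solve using three stations at a time. Using A, C, D (subtract circle equations pairwise → linear system) gives (x, y) ≈ (64.5, -60.1).
Distances from that point to each station vs reported:
  A: calculated 65.9 vs reported 66.0 → residual 0.1 km
  B: calculated 47.6 vs reported 25.5 → residual 22.1 km
  C: calculated 107.7 vs reported 107.7 → residual 0.0 km
  D: calculated 98.4 vs reported 98.4 → residual 0.0 km
A, C, D are mutually consistent (residuals ≈ 0); B is off by 22.1 km.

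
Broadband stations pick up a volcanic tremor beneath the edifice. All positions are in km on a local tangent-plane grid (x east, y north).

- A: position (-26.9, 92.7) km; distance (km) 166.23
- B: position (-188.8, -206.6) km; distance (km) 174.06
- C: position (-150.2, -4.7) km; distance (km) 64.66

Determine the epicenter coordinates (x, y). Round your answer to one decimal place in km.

Circle about each station: (x + 26.9)² + (y − 92.7)² = 166.23²; (x + 188.8)² + (y + 206.6)² = 174.06²; (x + 150.2)² + (y + 4.7)² = 64.66².
Subtracting the A equation from the B and C equations removes the quadratic terms:
-323.8 x − 598.6 y = 66347.63
-246.6 x − 194.8 y = 36716.73
Solving the 2×2 system: x ≈ -107.1, y ≈ -52.9 km.

x ≈ -107.1 km, y ≈ -52.9 km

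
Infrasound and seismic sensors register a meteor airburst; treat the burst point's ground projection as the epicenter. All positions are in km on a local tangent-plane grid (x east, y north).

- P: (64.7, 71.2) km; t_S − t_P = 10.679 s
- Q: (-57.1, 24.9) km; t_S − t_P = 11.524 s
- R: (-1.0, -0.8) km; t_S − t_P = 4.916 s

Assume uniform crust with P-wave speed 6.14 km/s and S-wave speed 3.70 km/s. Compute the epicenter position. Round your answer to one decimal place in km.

x ≈ 38.1 km, y ≈ -24.6 km

Distance from S−P lag: d = Δt · v_P v_S / (v_P − v_S) = Δt · (6.14·3.70)/(6.14−3.70) ≈ 9.3107·Δt.
So d_P = 99.43, d_Q = 107.30, d_R = 45.77 km.
Circle about each station: (x − 64.7)² + (y − 71.2)² = 99.43²; (x + 57.1)² + (y − 24.9)² = 107.30²; (x + 1.0)² + (y + 0.8)² = 45.77².
Subtracting the P equation from the Q and R equations removes the quadratic terms:
-243.6 x − 92.6 y = -7002.08
-131.4 x − 144.0 y = -1462.46
Solving the 2×2 system: x ≈ 38.1, y ≈ -24.6 km.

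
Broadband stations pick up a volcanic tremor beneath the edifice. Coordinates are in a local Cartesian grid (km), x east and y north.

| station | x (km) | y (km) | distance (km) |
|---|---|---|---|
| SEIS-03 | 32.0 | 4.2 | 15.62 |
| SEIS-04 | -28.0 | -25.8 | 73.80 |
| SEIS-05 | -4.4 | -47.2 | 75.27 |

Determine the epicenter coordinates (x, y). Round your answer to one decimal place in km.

Circle about each station: (x − 32.0)² + (y − 4.2)² = 15.62²; (x + 28.0)² + (y + 25.8)² = 73.80²; (x + 4.4)² + (y + 47.2)² = 75.27².
Subtracting the SEIS-03 equation from the SEIS-04 and SEIS-05 equations removes the quadratic terms:
-120.0 x − 60.0 y = -4794.46
-72.8 x − 102.8 y = -4216.03
Solving the 2×2 system: x ≈ 30.1, y ≈ 19.7 km.
Check against SEIS-03 (with the unrounded x, y): √((x − 32.0)²+(y − 4.2)²) = 15.60 ≈ 15.62 km. ✓

(30.1, 19.7)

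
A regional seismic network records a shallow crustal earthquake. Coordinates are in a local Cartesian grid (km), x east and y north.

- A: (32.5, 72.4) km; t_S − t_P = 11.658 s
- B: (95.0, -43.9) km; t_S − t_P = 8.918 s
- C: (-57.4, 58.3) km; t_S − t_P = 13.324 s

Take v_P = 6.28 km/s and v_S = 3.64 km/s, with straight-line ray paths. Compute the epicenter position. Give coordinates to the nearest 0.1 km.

Distance from S−P lag: d = Δt · v_P v_S / (v_P − v_S) = Δt · (6.28·3.64)/(6.28−3.64) ≈ 8.6588·Δt.
So d_A = 100.94, d_B = 77.22, d_C = 115.37 km.
Circle about each station: (x − 32.5)² + (y − 72.4)² = 100.94²; (x − 95.0)² + (y + 43.9)² = 77.22²; (x + 57.4)² + (y − 58.3)² = 115.37².
Subtracting pairs of circle equations eliminates x²+y² and gives linear equations (the radical axes):
125.0 x − 232.6 y = 8880.16
-179.8 x − 28.2 y = -2725.71
Solving the 2×2 system: x ≈ 19.5, y ≈ -27.7 km.
Check against A (with the unrounded x, y): √((x − 32.5)²+(y − 72.4)²) = 100.94 ≈ 100.94 km. ✓

x ≈ 19.5 km, y ≈ -27.7 km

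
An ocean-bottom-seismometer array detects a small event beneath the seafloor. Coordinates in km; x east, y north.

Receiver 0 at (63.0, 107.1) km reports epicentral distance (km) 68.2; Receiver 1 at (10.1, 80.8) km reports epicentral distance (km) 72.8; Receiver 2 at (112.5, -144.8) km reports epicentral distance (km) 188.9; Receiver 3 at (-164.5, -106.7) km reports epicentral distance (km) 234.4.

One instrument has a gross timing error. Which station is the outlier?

Solve using three stations at a time. Using Receiver 0, Receiver 1, Receiver 2 (subtract circle equations pairwise → linear system) gives (x, y) ≈ (69.9, 39.2).
Distances from that point to each station vs reported:
  Receiver 0: calculated 68.2 vs reported 68.2 → residual 0.0 km
  Receiver 1: calculated 72.8 vs reported 72.8 → residual 0.0 km
  Receiver 2: calculated 188.9 vs reported 188.9 → residual 0.0 km
  Receiver 3: calculated 276.1 vs reported 234.4 → residual 41.7 km
Receiver 0, Receiver 1, Receiver 2 are mutually consistent (residuals ≈ 0); Receiver 3 is off by 41.7 km.

Receiver 3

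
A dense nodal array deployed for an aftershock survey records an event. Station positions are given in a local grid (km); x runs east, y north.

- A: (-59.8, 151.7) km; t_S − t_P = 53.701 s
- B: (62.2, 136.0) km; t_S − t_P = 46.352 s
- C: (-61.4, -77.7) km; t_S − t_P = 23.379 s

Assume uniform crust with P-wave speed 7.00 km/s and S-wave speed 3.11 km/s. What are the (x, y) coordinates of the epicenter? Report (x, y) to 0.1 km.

61.2 km east, -123.4 km north

Distance from S−P lag: d = Δt · v_P v_S / (v_P − v_S) = Δt · (7.00·3.11)/(7.00−3.11) ≈ 5.5964·Δt.
So d_A = 300.53, d_B = 259.40, d_C = 130.84 km.
Circle about each station: (x + 59.8)² + (y − 151.7)² = 300.53²; (x − 62.2)² + (y − 136.0)² = 259.40²; (x + 61.4)² + (y + 77.7)² = 130.84².
Subtracting the A equation from the B and C equations removes the quadratic terms:
244.0 x − 31.4 y = 18805.83
-3.2 x − 458.8 y = 56417.50
Solving the 2×2 system: x ≈ 61.2, y ≈ -123.4 km.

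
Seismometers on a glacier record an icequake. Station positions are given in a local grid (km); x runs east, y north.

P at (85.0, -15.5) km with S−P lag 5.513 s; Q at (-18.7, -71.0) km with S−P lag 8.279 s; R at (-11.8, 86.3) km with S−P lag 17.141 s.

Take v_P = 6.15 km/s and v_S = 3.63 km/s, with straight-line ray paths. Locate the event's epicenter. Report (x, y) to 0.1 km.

(52.0, -51.5)

Distance from S−P lag: d = Δt · v_P v_S / (v_P − v_S) = Δt · (6.15·3.63)/(6.15−3.63) ≈ 8.8589·Δt.
So d_P = 48.84, d_Q = 73.34, d_R = 151.85 km.
Circle about each station: (x − 85.0)² + (y + 15.5)² = 48.84²; (x + 18.7)² + (y + 71.0)² = 73.34²; (x + 11.8)² + (y − 86.3)² = 151.85².
Subtracting the P equation from the Q and R equations removes the quadratic terms:
-207.4 x − 111.0 y = -5067.97
-193.6 x + 203.6 y = -20551.40
Solving the 2×2 system: x ≈ 52.0, y ≈ -51.5 km.
Check against P (with the unrounded x, y): √((x − 85.0)²+(y + 15.5)²) = 48.84 ≈ 48.84 km. ✓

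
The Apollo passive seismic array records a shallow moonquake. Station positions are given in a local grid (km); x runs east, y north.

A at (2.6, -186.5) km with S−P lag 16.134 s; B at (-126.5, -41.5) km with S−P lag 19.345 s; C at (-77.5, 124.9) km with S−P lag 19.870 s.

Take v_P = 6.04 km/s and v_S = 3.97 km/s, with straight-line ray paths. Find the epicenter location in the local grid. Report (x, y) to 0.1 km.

Distance from S−P lag: d = Δt · v_P v_S / (v_P − v_S) = Δt · (6.04·3.97)/(6.04−3.97) ≈ 11.5840·Δt.
So d_A = 186.90, d_B = 224.09, d_C = 230.17 km.
Circle about each station: (x − 2.6)² + (y + 186.5)² = 186.90²; (x + 126.5)² + (y + 41.5)² = 224.09²; (x + 77.5)² + (y − 124.9)² = 230.17².
Subtracting the A equation from the B and C equations removes the quadratic terms:
-258.2 x + 290.0 y = -32349.23
-160.2 x + 622.8 y = -31229.37
Solving the 2×2 system: x ≈ 97.0, y ≈ -25.2 km.
Check against A (with the unrounded x, y): √((x − 2.6)²+(y + 186.5)²) = 186.89 ≈ 186.90 km. ✓

(97.0, -25.2)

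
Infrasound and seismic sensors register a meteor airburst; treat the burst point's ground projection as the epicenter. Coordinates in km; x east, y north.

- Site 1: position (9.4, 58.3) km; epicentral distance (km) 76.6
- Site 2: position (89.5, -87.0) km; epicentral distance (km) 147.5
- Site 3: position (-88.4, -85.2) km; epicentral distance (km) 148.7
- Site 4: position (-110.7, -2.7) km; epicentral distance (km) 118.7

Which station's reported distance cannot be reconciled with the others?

Site 1

Solve using three stations at a time. Using Site 2, Site 3, Site 4 (subtract circle equations pairwise → linear system) gives (x, y) ≈ (2.7, 32.3).
Distances from that point to each station vs reported:
  Site 1: calculated 26.8 vs reported 76.6 → residual 49.8 km
  Site 2: calculated 147.5 vs reported 147.5 → residual 0.0 km
  Site 3: calculated 148.7 vs reported 148.7 → residual 0.0 km
  Site 4: calculated 118.7 vs reported 118.7 → residual 0.0 km
Site 2, Site 3, Site 4 are mutually consistent (residuals ≈ 0); Site 1 is off by 49.8 km.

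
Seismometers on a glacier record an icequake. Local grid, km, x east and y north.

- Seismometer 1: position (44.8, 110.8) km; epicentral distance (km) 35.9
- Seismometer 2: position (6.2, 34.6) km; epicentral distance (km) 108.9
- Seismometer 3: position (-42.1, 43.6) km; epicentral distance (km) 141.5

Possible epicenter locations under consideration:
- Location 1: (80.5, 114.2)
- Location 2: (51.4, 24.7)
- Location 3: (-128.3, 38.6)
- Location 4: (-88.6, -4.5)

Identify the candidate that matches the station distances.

For each candidate, compare |candidate − station| to the reported distance:
Location 1: residuals Seismometer 1 0.0, Seismometer 2 0.0, Seismometer 3 0.0 → max 0.0 km
Location 2: residuals Seismometer 1 50.5, Seismometer 2 62.6, Seismometer 3 46.1 → max 62.6 km
Location 3: residuals Seismometer 1 151.7, Seismometer 2 25.7, Seismometer 3 55.2 → max 151.7 km
Location 4: residuals Seismometer 1 140.4, Seismometer 2 6.4, Seismometer 3 74.6 → max 140.4 km
Only Location 1 has all residuals ≈ 0.

Location 1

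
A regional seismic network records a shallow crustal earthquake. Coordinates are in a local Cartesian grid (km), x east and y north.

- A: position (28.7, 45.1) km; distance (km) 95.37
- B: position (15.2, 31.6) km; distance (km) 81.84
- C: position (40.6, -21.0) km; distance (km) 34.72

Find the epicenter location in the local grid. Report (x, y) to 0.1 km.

(21.5, -50.0)

Circle about each station: (x − 28.7)² + (y − 45.1)² = 95.37²; (x − 15.2)² + (y − 31.6)² = 81.84²; (x − 40.6)² + (y + 21.0)² = 34.72².
Subtracting the A equation from the B and C equations removes the quadratic terms:
-27.0 x − 27.0 y = 769.55
23.8 x − 132.2 y = 7121.62
Solving the 2×2 system: x ≈ 21.5, y ≈ -50.0 km.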